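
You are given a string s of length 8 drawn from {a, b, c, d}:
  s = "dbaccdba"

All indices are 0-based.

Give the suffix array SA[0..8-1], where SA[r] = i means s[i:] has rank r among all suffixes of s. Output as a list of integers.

[7, 2, 6, 1, 3, 4, 5, 0]

sorted suffixes:
  #0 SA[0]=7  'a'
  #1 SA[1]=2  'accdba'
  #2 SA[2]=6  'ba'
  #3 SA[3]=1  'baccdba'
  #4 SA[4]=3  'ccdba'
  #5 SA[5]=4  'cdba'
  #6 SA[6]=5  'dba'
  #7 SA[7]=0  'dbaccdba'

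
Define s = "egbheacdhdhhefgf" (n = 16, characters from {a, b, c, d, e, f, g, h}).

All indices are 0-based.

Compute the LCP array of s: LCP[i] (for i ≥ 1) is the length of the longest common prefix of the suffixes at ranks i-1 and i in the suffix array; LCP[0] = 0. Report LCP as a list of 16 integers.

[0, 0, 0, 0, 2, 0, 1, 1, 0, 1, 0, 1, 0, 1, 2, 1]

sorted suffixes:
  #0 SA[0]=5  'acdhdhhefgf'
  #1 SA[1]=2  'bheacdhdhhefgf'
  #2 SA[2]=6  'cdhdhhefgf'
  #3 SA[3]=7  'dhdhhefgf'
  #4 SA[4]=9  'dhhefgf'
  #5 SA[5]=4  'eacdhdhhefgf'
  #6 SA[6]=12  'efgf'
  #7 SA[7]=0  'egbheacdhdhhefgf'
  #8 SA[8]=15  'f'
  #9 SA[9]=13  'fgf'
  #10 SA[10]=1  'gbheacdhdhhefgf'
  #11 SA[11]=14  'gf'
  #12 SA[12]=8  'hdhhefgf'
  #13 SA[13]=3  'heacdhdhhefgf'
  #14 SA[14]=11  'hefgf'
  #15 SA[15]=10  'hhefgf'

SA = [5, 2, 6, 7, 9, 4, 12, 0, 15, 13, 1, 14, 8, 3, 11, 10]
i: (SA[i-1],SA[i]) lcp shared
  1: (5,2) 0 ''
  2: (2,6) 0 ''
  3: (6,7) 0 ''
  4: (7,9) 2 'dh'
  5: (9,4) 0 ''
  6: (4,12) 1 'e'
  7: (12,0) 1 'e'
  8: (0,15) 0 ''
  9: (15,13) 1 'f'
  10: (13,1) 0 ''
  11: (1,14) 1 'g'
  12: (14,8) 0 ''
  13: (8,3) 1 'h'
  14: (3,11) 2 'he'
  15: (11,10) 1 'h'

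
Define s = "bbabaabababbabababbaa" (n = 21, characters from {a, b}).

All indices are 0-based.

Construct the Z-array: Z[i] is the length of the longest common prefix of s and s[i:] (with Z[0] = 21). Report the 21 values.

Z[0]=21
i=1: i≥r, start 0; Z[1]=1 extend→box=[1,2)
i=2: i≥r, start 0; Z[2]=0
i=3: i≥r, start 0; Z[3]=1 extend→box=[3,4)
i=4: i≥r, start 0; Z[4]=0
i=5: i≥r, start 0; Z[5]=0
i=6: i≥r, start 0; Z[6]=1 extend→box=[6,7)
i=7: i≥r, start 0; Z[7]=0
i=8: i≥r, start 0; Z[8]=1 extend→box=[8,9)
i=9: i≥r, start 0; Z[9]=0
i=10: i≥r, start 0; Z[10]=5 extend→box=[10,15)
i=11: min(r-i=4, Z[1]=1)=1; Z[11]=1
i=12: min(r-i=3, Z[2]=0)=0; Z[12]=0
i=13: min(r-i=2, Z[3]=1)=1; Z[13]=1
i=14: min(r-i=1, Z[4]=0)=0; Z[14]=0
i=15: i≥r, start 0; Z[15]=1 extend→box=[15,16)
i=16: i≥r, start 0; Z[16]=0
i=17: i≥r, start 0; Z[17]=3 extend→box=[17,20)
i=18: min(r-i=2, Z[1]=1)=1; Z[18]=1
i=19: min(r-i=1, Z[2]=0)=0; Z[19]=0
i=20: i≥r, start 0; Z[20]=0

[21, 1, 0, 1, 0, 0, 1, 0, 1, 0, 5, 1, 0, 1, 0, 1, 0, 3, 1, 0, 0]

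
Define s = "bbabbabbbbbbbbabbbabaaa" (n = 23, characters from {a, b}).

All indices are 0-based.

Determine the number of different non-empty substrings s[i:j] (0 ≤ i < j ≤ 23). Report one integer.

rank→(start, suffix):
  0 → (22, 'a')
  1 → (21, 'aa')
  2 → (20, 'aaa')
  3 → (18, 'abaaa')
  4 → (2, 'abbabbbbbbbbabbbabaaa')
  5 → (14, 'abbbabaaa')
  6 → (5, 'abbbbbbbbabbbabaaa')
  7 → (19, 'baaa')
  8 → (17, 'babaaa')
  9 → (1, 'babbabbbbbbbbabbbabaaa')
  10 → (13, 'babbbabaaa')
  11 → (4, 'babbbbbbbbabbbabaaa')
  12 → (16, 'bbabaaa')
  13 → (0, 'bbabbabbbbbbbbabbbabaaa')
  14 → (12, 'bbabbbabaaa')
  15 → (3, 'bbabbbbbbbbabbbabaaa')
  16 → (15, 'bbbabaaa')
  17 → (11, 'bbbabbbabaaa')
  18 → (10, 'bbbbabbbabaaa')
  19 → (9, 'bbbbbabbbabaaa')
  20 → (8, 'bbbbbbabbbabaaa')
  21 → (7, 'bbbbbbbabbbabaaa')
  22 → (6, 'bbbbbbbbabbbabaaa')

SA = [22, 21, 20, 18, 2, 14, 5, 19, 17, 1, 13, 4, 16, 0, 12, 3, 15, 11, 10, 9, 8, 7, 6]
i: (SA[i-1],SA[i]) lcp shared
  1: (22,21) 1 'a'
  2: (21,20) 2 'aa'
  3: (20,18) 1 'a'
  4: (18,2) 2 'ab'
  5: (2,14) 3 'abb'
  6: (14,5) 4 'abbb'
  7: (5,19) 0 ''
  8: (19,17) 2 'ba'
  9: (17,1) 3 'bab'
  10: (1,13) 4 'babb'
  11: (13,4) 5 'babbb'
  12: (4,16) 1 'b'
  13: (16,0) 4 'bbab'
  14: (0,12) 5 'bbabb'
  15: (12,3) 6 'bbabbb'
  16: (3,15) 2 'bb'
  17: (15,11) 5 'bbbab'
  18: (11,10) 3 'bbb'
  19: (10,9) 4 'bbbb'
  20: (9,8) 5 'bbbbb'
  21: (8,7) 6 'bbbbbb'
  22: (7,6) 7 'bbbbbbb'

n(n+1)/2 = 23·24/2 = 276
Σ LCP = 0 + 1 + 2 + 1 + 2 + 3 + 4 + 0 + 2 + 3 + 4 + 5 + 1 + 4 + 5 + 6 + 2 + 5 + 3 + 4 + 5 + 6 + 7 = 75
distinct = 276 − 75 = 201

201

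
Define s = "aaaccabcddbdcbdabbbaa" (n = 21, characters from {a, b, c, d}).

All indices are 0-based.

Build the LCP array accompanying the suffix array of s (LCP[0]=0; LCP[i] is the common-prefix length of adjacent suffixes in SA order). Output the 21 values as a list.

[0, 1, 2, 2, 1, 2, 1, 0, 1, 2, 1, 1, 2, 0, 1, 1, 1, 0, 1, 1, 1]

rank | idx | suffix
   0 |  20 | a
   1 |  19 | aa
   2 |   0 | aaaccabcddbdcbdabbbaa
   3 |   1 | aaccabcddbdcbdabbbaa
   4 |  15 | abbbaa
   5 |   5 | abcddbdcbdabbbaa
   6 |   2 | accabcddbdcbdabbbaa
   7 |  18 | baa
   8 |  17 | bbaa
   9 |  16 | bbbaa
  10 |   6 | bcddbdcbdabbbaa
  11 |  13 | bdabbbaa
  12 |  10 | bdcbdabbbaa
  13 |   4 | cabcddbdcbdabbbaa
  14 |  12 | cbdabbbaa
  15 |   3 | ccabcddbdcbdabbbaa
  16 |   7 | cddbdcbdabbbaa
  17 |  14 | dabbbaa
  18 |   9 | dbdcbdabbbaa
  19 |  11 | dcbdabbbaa
  20 |   8 | ddbdcbdabbbaa

SA = [20, 19, 0, 1, 15, 5, 2, 18, 17, 16, 6, 13, 10, 4, 12, 3, 7, 14, 9, 11, 8]
i: (SA[i-1],SA[i]) lcp shared
  1: (20,19) 1 'a'
  2: (19,0) 2 'aa'
  3: (0,1) 2 'aa'
  4: (1,15) 1 'a'
  5: (15,5) 2 'ab'
  6: (5,2) 1 'a'
  7: (2,18) 0 ''
  8: (18,17) 1 'b'
  9: (17,16) 2 'bb'
  10: (16,6) 1 'b'
  11: (6,13) 1 'b'
  12: (13,10) 2 'bd'
  13: (10,4) 0 ''
  14: (4,12) 1 'c'
  15: (12,3) 1 'c'
  16: (3,7) 1 'c'
  17: (7,14) 0 ''
  18: (14,9) 1 'd'
  19: (9,11) 1 'd'
  20: (11,8) 1 'd'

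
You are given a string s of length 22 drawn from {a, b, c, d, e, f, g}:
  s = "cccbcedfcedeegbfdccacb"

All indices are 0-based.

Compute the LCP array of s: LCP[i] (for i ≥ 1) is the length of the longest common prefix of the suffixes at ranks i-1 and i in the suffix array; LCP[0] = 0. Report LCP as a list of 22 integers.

[0, 0, 1, 1, 0, 1, 2, 1, 2, 2, 1, 3, 0, 1, 1, 0, 2, 1, 1, 0, 1, 0]

rank→(start, suffix):
  0 → (19, 'acb')
  1 → (21, 'b')
  2 → (3, 'bcedfcedeegbfdccacb')
  3 → (14, 'bfdccacb')
  4 → (18, 'cacb')
  5 → (20, 'cb')
  6 → (2, 'cbcedfcedeegbfdccacb')
  7 → (17, 'ccacb')
  8 → (1, 'ccbcedfcedeegbfdccacb')
  9 → (0, 'cccbcedfcedeegbfdccacb')
  10 → (8, 'cedeegbfdccacb')
  11 → (4, 'cedfcedeegbfdccacb')
  12 → (16, 'dccacb')
  13 → (10, 'deegbfdccacb')
  14 → (6, 'dfcedeegbfdccacb')
  15 → (9, 'edeegbfdccacb')
  16 → (5, 'edfcedeegbfdccacb')
  17 → (11, 'eegbfdccacb')
  18 → (12, 'egbfdccacb')
  19 → (7, 'fcedeegbfdccacb')
  20 → (15, 'fdccacb')
  21 → (13, 'gbfdccacb')

SA = [19, 21, 3, 14, 18, 20, 2, 17, 1, 0, 8, 4, 16, 10, 6, 9, 5, 11, 12, 7, 15, 13]
rank  pair      lcp
   1  s[19:],s[21:]  0  ''
   2  s[21:],s[3:]  1  'b'
   3  s[3:],s[14:]  1  'b'
   4  s[14:],s[18:]  0  ''
   5  s[18:],s[20:]  1  'c'
   6  s[20:],s[2:]  2  'cb'
   7  s[2:],s[17:]  1  'c'
   8  s[17:],s[1:]  2  'cc'
   9  s[1:],s[0:]  2  'cc'
  10  s[0:],s[8:]  1  'c'
  11  s[8:],s[4:]  3  'ced'
  12  s[4:],s[16:]  0  ''
  13  s[16:],s[10:]  1  'd'
  14  s[10:],s[6:]  1  'd'
  15  s[6:],s[9:]  0  ''
  16  s[9:],s[5:]  2  'ed'
  17  s[5:],s[11:]  1  'e'
  18  s[11:],s[12:]  1  'e'
  19  s[12:],s[7:]  0  ''
  20  s[7:],s[15:]  1  'f'
  21  s[15:],s[13:]  0  ''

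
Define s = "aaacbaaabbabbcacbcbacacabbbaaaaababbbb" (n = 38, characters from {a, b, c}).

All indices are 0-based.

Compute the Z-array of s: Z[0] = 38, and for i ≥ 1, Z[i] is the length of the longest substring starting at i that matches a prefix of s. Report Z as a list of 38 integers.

[38, 2, 1, 0, 0, 3, 2, 1, 0, 0, 1, 0, 0, 0, 1, 0, 0, 0, 0, 1, 0, 1, 0, 1, 0, 0, 0, 3, 3, 3, 2, 1, 0, 1, 0, 0, 0, 0]

Z[0]=38
i=1: fresh scan; Z[1]=2 grow→box=[1,3)
i=2: min(r-i=1, Z[1]=2)=1; Z[2]=1
i=3: fresh scan; Z[3]=0
i=4: fresh scan; Z[4]=0
i=5: fresh scan; Z[5]=3 grow→box=[5,8)
i=6: min(r-i=2, Z[1]=2)=2; Z[6]=2
i=7: min(r-i=1, Z[2]=1)=1; Z[7]=1
i=8: fresh scan; Z[8]=0
i=9: fresh scan; Z[9]=0
i=10: fresh scan; Z[10]=1 grow→box=[10,11)
i=11: fresh scan; Z[11]=0
i=12: fresh scan; Z[12]=0
i=13: fresh scan; Z[13]=0
i=14: fresh scan; Z[14]=1 grow→box=[14,15)
i=15: fresh scan; Z[15]=0
i=16: fresh scan; Z[16]=0
i=17: fresh scan; Z[17]=0
i=18: fresh scan; Z[18]=0
i=19: fresh scan; Z[19]=1 grow→box=[19,20)
i=20: fresh scan; Z[20]=0
i=21: fresh scan; Z[21]=1 grow→box=[21,22)
i=22: fresh scan; Z[22]=0
i=23: fresh scan; Z[23]=1 grow→box=[23,24)
i=24: fresh scan; Z[24]=0
i=25: fresh scan; Z[25]=0
i=26: fresh scan; Z[26]=0
i=27: fresh scan; Z[27]=3 grow→box=[27,30)
i=28: min(r-i=2, Z[1]=2)=2; Z[28]=3 grow→box=[28,31)
i=29: min(r-i=2, Z[1]=2)=2; Z[29]=3 grow→box=[29,32)
i=30: min(r-i=2, Z[1]=2)=2; Z[30]=2
i=31: min(r-i=1, Z[2]=1)=1; Z[31]=1
i=32: fresh scan; Z[32]=0
i=33: fresh scan; Z[33]=1 grow→box=[33,34)
i=34: fresh scan; Z[34]=0
i=35: fresh scan; Z[35]=0
i=36: fresh scan; Z[36]=0
i=37: fresh scan; Z[37]=0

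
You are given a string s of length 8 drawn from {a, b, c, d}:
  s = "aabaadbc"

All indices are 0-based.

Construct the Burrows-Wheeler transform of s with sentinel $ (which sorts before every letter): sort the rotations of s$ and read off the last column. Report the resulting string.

rank  rotation   last
    0  $aabaadbc  c
    1  aabaadbc$  $
    2  aadbc$aab  b
    3  abaadbc$a  a
    4  adbc$aaba  a
    5  baadbc$aa  a
    6  bc$aabaad  d
    7  c$aabaadb  b
    8  dbc$aabaa  a

c$baaadba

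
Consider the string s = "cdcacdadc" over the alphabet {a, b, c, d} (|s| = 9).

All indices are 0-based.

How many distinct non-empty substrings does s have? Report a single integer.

rank | idx | suffix
   0 |   3 | acdadc
   1 |   6 | adc
   2 |   8 | c
   3 |   2 | cacdadc
   4 |   4 | cdadc
   5 |   0 | cdcacdadc
   6 |   5 | dadc
   7 |   7 | dc
   8 |   1 | dcacdadc

SA = [3, 6, 8, 2, 4, 0, 5, 7, 1]
i: (SA[i-1],SA[i]) lcp shared
  1: (3,6) 1 'a'
  2: (6,8) 0 ''
  3: (8,2) 1 'c'
  4: (2,4) 1 'c'
  5: (4,0) 2 'cd'
  6: (0,5) 0 ''
  7: (5,7) 1 'd'
  8: (7,1) 2 'dc'

n(n+1)/2 = 9·10/2 = 45
Σ LCP = 0 + 1 + 0 + 1 + 1 + 2 + 0 + 1 + 2 = 8
distinct = 45 − 8 = 37

37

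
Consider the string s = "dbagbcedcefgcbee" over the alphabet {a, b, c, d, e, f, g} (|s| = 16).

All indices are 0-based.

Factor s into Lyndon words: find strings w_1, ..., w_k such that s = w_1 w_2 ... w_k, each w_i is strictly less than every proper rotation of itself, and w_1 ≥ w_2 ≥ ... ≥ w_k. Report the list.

["d", "b", "agbcedcefgcbee"]

emit factor 1: 'd' (i=0, period=1)
emit factor 2: 'b' (i=1, period=1)
emit factor 3: 'agbcedcefgcbee' (i=2, period=14)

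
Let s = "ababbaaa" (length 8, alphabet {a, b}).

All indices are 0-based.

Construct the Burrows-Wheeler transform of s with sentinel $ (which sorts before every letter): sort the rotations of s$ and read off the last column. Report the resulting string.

rank  rotation   last
    0  $ababbaaa  a
    1  a$ababbaa  a
    2  aa$ababba  a
    3  aaa$ababb  b
    4  ababbaaa$  $
    5  abbaaa$ab  b
    6  baaa$abab  b
    7  babbaaa$a  a
    8  bbaaa$aba  a

aaab$bbaa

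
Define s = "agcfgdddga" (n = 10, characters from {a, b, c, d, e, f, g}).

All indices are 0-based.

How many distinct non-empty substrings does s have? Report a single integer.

49

rank | idx | suffix
   0 |   9 | a
   1 |   0 | agcfgdddga
   2 |   2 | cfgdddga
   3 |   5 | dddga
   4 |   6 | ddga
   5 |   7 | dga
   6 |   3 | fgdddga
   7 |   8 | ga
   8 |   1 | gcfgdddga
   9 |   4 | gdddga

SA = [9, 0, 2, 5, 6, 7, 3, 8, 1, 4]
rank  pair      lcp
   1  s[9:],s[0:]  1  'a'
   2  s[0:],s[2:]  0  ''
   3  s[2:],s[5:]  0  ''
   4  s[5:],s[6:]  2  'dd'
   5  s[6:],s[7:]  1  'd'
   6  s[7:],s[3:]  0  ''
   7  s[3:],s[8:]  0  ''
   8  s[8:],s[1:]  1  'g'
   9  s[1:],s[4:]  1  'g'

n(n+1)/2 = 10·11/2 = 55
Σ LCP = 0 + 1 + 0 + 0 + 2 + 1 + 0 + 0 + 1 + 1 = 6
distinct = 55 − 6 = 49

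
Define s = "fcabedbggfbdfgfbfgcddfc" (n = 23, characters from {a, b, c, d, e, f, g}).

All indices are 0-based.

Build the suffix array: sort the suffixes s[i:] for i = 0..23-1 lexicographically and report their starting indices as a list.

[2, 10, 3, 15, 6, 22, 1, 18, 5, 19, 20, 11, 4, 9, 14, 21, 0, 16, 12, 17, 8, 13, 7]

rank→(start, suffix):
  0 → (2, 'abedbggfbdfgfbfgcddfc')
  1 → (10, 'bdfgfbfgcddfc')
  2 → (3, 'bedbggfbdfgfbfgcddfc')
  3 → (15, 'bfgcddfc')
  4 → (6, 'bggfbdfgfbfgcddfc')
  5 → (22, 'c')
  6 → (1, 'cabedbggfbdfgfbfgcddfc')
  7 → (18, 'cddfc')
  8 → (5, 'dbggfbdfgfbfgcddfc')
  9 → (19, 'ddfc')
  10 → (20, 'dfc')
  11 → (11, 'dfgfbfgcddfc')
  12 → (4, 'edbggfbdfgfbfgcddfc')
  13 → (9, 'fbdfgfbfgcddfc')
  14 → (14, 'fbfgcddfc')
  15 → (21, 'fc')
  16 → (0, 'fcabedbggfbdfgfbfgcddfc')
  17 → (16, 'fgcddfc')
  18 → (12, 'fgfbfgcddfc')
  19 → (17, 'gcddfc')
  20 → (8, 'gfbdfgfbfgcddfc')
  21 → (13, 'gfbfgcddfc')
  22 → (7, 'ggfbdfgfbfgcddfc')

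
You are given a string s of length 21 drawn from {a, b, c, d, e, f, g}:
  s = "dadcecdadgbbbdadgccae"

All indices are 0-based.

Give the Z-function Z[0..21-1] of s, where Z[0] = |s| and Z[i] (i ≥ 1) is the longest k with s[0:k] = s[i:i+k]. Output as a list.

[21, 0, 1, 0, 0, 0, 3, 0, 1, 0, 0, 0, 0, 3, 0, 1, 0, 0, 0, 0, 0]

Z[0]=21
i=1: i≥r, start 0; Z[1]=0
i=2: i≥r, start 0; Z[2]=1 grow→box=[2,3)
i=3: i≥r, start 0; Z[3]=0
i=4: i≥r, start 0; Z[4]=0
i=5: i≥r, start 0; Z[5]=0
i=6: i≥r, start 0; Z[6]=3 grow→box=[6,9)
i=7: min(r-i=2, Z[1]=0)=0; Z[7]=0
i=8: min(r-i=1, Z[2]=1)=1; Z[8]=1
i=9: i≥r, start 0; Z[9]=0
i=10: i≥r, start 0; Z[10]=0
i=11: i≥r, start 0; Z[11]=0
i=12: i≥r, start 0; Z[12]=0
i=13: i≥r, start 0; Z[13]=3 grow→box=[13,16)
i=14: min(r-i=2, Z[1]=0)=0; Z[14]=0
i=15: min(r-i=1, Z[2]=1)=1; Z[15]=1
i=16: i≥r, start 0; Z[16]=0
i=17: i≥r, start 0; Z[17]=0
i=18: i≥r, start 0; Z[18]=0
i=19: i≥r, start 0; Z[19]=0
i=20: i≥r, start 0; Z[20]=0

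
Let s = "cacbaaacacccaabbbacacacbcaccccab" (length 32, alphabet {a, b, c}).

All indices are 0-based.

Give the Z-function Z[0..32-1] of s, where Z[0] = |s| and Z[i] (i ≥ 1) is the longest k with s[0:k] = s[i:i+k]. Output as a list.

[32, 0, 1, 0, 0, 0, 0, 3, 0, 1, 1, 2, 0, 0, 0, 0, 0, 0, 3, 0, 4, 0, 1, 0, 3, 0, 1, 1, 1, 2, 0, 0]

Z[0]=32
i=1: fresh scan; Z[1]=0
i=2: fresh scan; Z[2]=1 grow→box=[2,3)
i=3: fresh scan; Z[3]=0
i=4: fresh scan; Z[4]=0
i=5: fresh scan; Z[5]=0
i=6: fresh scan; Z[6]=0
i=7: fresh scan; Z[7]=3 grow→box=[7,10)
i=8: min(r-i=2, Z[1]=0)=0; Z[8]=0
i=9: min(r-i=1, Z[2]=1)=1; Z[9]=1
i=10: fresh scan; Z[10]=1 grow→box=[10,11)
i=11: fresh scan; Z[11]=2 grow→box=[11,13)
i=12: min(r-i=1, Z[1]=0)=0; Z[12]=0
i=13: fresh scan; Z[13]=0
i=14: fresh scan; Z[14]=0
i=15: fresh scan; Z[15]=0
i=16: fresh scan; Z[16]=0
i=17: fresh scan; Z[17]=0
i=18: fresh scan; Z[18]=3 grow→box=[18,21)
i=19: min(r-i=2, Z[1]=0)=0; Z[19]=0
i=20: min(r-i=1, Z[2]=1)=1; Z[20]=4 grow→box=[20,24)
i=21: min(r-i=3, Z[1]=0)=0; Z[21]=0
i=22: min(r-i=2, Z[2]=1)=1; Z[22]=1
i=23: min(r-i=1, Z[3]=0)=0; Z[23]=0
i=24: fresh scan; Z[24]=3 grow→box=[24,27)
i=25: min(r-i=2, Z[1]=0)=0; Z[25]=0
i=26: min(r-i=1, Z[2]=1)=1; Z[26]=1
i=27: fresh scan; Z[27]=1 grow→box=[27,28)
i=28: fresh scan; Z[28]=1 grow→box=[28,29)
i=29: fresh scan; Z[29]=2 grow→box=[29,31)
i=30: min(r-i=1, Z[1]=0)=0; Z[30]=0
i=31: fresh scan; Z[31]=0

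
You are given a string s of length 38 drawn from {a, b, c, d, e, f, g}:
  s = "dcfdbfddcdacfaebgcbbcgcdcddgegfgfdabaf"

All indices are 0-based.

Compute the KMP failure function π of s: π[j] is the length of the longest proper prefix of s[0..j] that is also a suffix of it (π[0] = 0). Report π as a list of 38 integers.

π[0] = 0
j=1 s[j]='c': π[1]=0 (border '')
j=2 s[j]='f': π[2]=0 (border '')
j=3 s[j]='d': π[3]=1 (border 'd')
j=4 s[j]='b': k: 1→0; π[4]=0 (border '')
j=5 s[j]='f': π[5]=0 (border '')
j=6 s[j]='d': π[6]=1 (border 'd')
j=7 s[j]='d': k: 1→0; π[7]=1 (border 'd')
j=8 s[j]='c': π[8]=2 (border 'dc')
j=9 s[j]='d': k: 2→0; π[9]=1 (border 'd')
j=10 s[j]='a': k: 1→0; π[10]=0 (border '')
j=11 s[j]='c': π[11]=0 (border '')
j=12 s[j]='f': π[12]=0 (border '')
j=13 s[j]='a': π[13]=0 (border '')
j=14 s[j]='e': π[14]=0 (border '')
j=15 s[j]='b': π[15]=0 (border '')
j=16 s[j]='g': π[16]=0 (border '')
j=17 s[j]='c': π[17]=0 (border '')
j=18 s[j]='b': π[18]=0 (border '')
j=19 s[j]='b': π[19]=0 (border '')
j=20 s[j]='c': π[20]=0 (border '')
j=21 s[j]='g': π[21]=0 (border '')
j=22 s[j]='c': π[22]=0 (border '')
j=23 s[j]='d': π[23]=1 (border 'd')
j=24 s[j]='c': π[24]=2 (border 'dc')
j=25 s[j]='d': k: 2→0; π[25]=1 (border 'd')
j=26 s[j]='d': k: 1→0; π[26]=1 (border 'd')
j=27 s[j]='g': k: 1→0; π[27]=0 (border '')
j=28 s[j]='e': π[28]=0 (border '')
j=29 s[j]='g': π[29]=0 (border '')
j=30 s[j]='f': π[30]=0 (border '')
j=31 s[j]='g': π[31]=0 (border '')
j=32 s[j]='f': π[32]=0 (border '')
j=33 s[j]='d': π[33]=1 (border 'd')
j=34 s[j]='a': k: 1→0; π[34]=0 (border '')
j=35 s[j]='b': π[35]=0 (border '')
j=36 s[j]='a': π[36]=0 (border '')
j=37 s[j]='f': π[37]=0 (border '')

[0, 0, 0, 1, 0, 0, 1, 1, 2, 1, 0, 0, 0, 0, 0, 0, 0, 0, 0, 0, 0, 0, 0, 1, 2, 1, 1, 0, 0, 0, 0, 0, 0, 1, 0, 0, 0, 0]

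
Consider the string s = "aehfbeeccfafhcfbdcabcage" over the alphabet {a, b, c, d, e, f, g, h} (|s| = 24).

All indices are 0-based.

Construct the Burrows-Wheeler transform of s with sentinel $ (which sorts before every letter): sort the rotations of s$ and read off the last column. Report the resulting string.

ec$fcaffdbechbgebacchaafe

rank  rotation                   last
    0  $aehfbeeccfafhcfbdcabcage  e
    1  abcage$aehfbeeccfafhcfbdc  c
    2  aehfbeeccfafhcfbdcabcage$  $
    3  afhcfbdcabcage$aehfbeeccf  f
    4  age$aehfbeeccfafhcfbdcabc  c
    5  bcage$aehfbeeccfafhcfbdca  a
    6  bdcabcage$aehfbeeccfafhcf  f
    7  beeccfafhcfbdcabcage$aehf  f
    8  cabcage$aehfbeeccfafhcfbd  d
    9  cage$aehfbeeccfafhcfbdcab  b
   10  ccfafhcfbdcabcage$aehfbee  e
   11  cfafhcfbdcabcage$aehfbeec  c
   12  cfbdcabcage$aehfbeeccfafh  h
   13  dcabcage$aehfbeeccfafhcfb  b
   14  e$aehfbeeccfafhcfbdcabcag  g
   15  eccfafhcfbdcabcage$aehfbe  e
   16  eeccfafhcfbdcabcage$aehfb  b
   17  ehfbeeccfafhcfbdcabcage$a  a
   18  fafhcfbdcabcage$aehfbeecc  c
   19  fbdcabcage$aehfbeeccfafhc  c
   20  fbeeccfafhcfbdcabcage$aeh  h
   21  fhcfbdcabcage$aehfbeeccfa  a
   22  ge$aehfbeeccfafhcfbdcabca  a
   23  hcfbdcabcage$aehfbeeccfaf  f
   24  hfbeeccfafhcfbdcabcage$ae  e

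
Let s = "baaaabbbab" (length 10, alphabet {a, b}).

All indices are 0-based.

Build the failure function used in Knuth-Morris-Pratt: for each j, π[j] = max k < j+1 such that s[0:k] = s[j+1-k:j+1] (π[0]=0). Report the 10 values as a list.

π[0] = 0
j=1 s[j]='a': π[1]=0 (border '')
j=2 s[j]='a': π[2]=0 (border '')
j=3 s[j]='a': π[3]=0 (border '')
j=4 s[j]='a': π[4]=0 (border '')
j=5 s[j]='b': π[5]=1 (border 'b')
j=6 s[j]='b': k: 1→0; π[6]=1 (border 'b')
j=7 s[j]='b': k: 1→0; π[7]=1 (border 'b')
j=8 s[j]='a': π[8]=2 (border 'ba')
j=9 s[j]='b': k: 2→0; π[9]=1 (border 'b')

[0, 0, 0, 0, 0, 1, 1, 1, 2, 1]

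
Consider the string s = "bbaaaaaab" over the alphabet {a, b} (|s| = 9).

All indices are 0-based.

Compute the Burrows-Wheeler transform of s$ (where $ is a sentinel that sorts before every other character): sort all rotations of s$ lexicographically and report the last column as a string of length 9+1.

rank  rotation    last
    0  $bbaaaaaab  b
    1  aaaaaab$bb  b
    2  aaaaab$bba  a
    3  aaaab$bbaa  a
    4  aaab$bbaaa  a
    5  aab$bbaaaa  a
    6  ab$bbaaaaa  a
    7  b$bbaaaaaa  a
    8  baaaaaab$b  b
    9  bbaaaaaab$  $

bbaaaaaab$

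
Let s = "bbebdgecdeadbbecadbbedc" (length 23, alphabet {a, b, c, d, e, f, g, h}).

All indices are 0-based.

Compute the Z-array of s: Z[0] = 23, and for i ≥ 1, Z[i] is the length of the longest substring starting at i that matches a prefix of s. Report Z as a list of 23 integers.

Z[0]=23
i=1: i≥r, start 0; Z[1]=1 scan→box=[1,2)
i=2: i≥r, start 0; Z[2]=0
i=3: i≥r, start 0; Z[3]=1 scan→box=[3,4)
i=4: i≥r, start 0; Z[4]=0
i=5: i≥r, start 0; Z[5]=0
i=6: i≥r, start 0; Z[6]=0
i=7: i≥r, start 0; Z[7]=0
i=8: i≥r, start 0; Z[8]=0
i=9: i≥r, start 0; Z[9]=0
i=10: i≥r, start 0; Z[10]=0
i=11: i≥r, start 0; Z[11]=0
i=12: i≥r, start 0; Z[12]=3 scan→box=[12,15)
i=13: min(r-i=2, Z[1]=1)=1; Z[13]=1
i=14: min(r-i=1, Z[2]=0)=0; Z[14]=0
i=15: i≥r, start 0; Z[15]=0
i=16: i≥r, start 0; Z[16]=0
i=17: i≥r, start 0; Z[17]=0
i=18: i≥r, start 0; Z[18]=3 scan→box=[18,21)
i=19: min(r-i=2, Z[1]=1)=1; Z[19]=1
i=20: min(r-i=1, Z[2]=0)=0; Z[20]=0
i=21: i≥r, start 0; Z[21]=0
i=22: i≥r, start 0; Z[22]=0

[23, 1, 0, 1, 0, 0, 0, 0, 0, 0, 0, 0, 3, 1, 0, 0, 0, 0, 3, 1, 0, 0, 0]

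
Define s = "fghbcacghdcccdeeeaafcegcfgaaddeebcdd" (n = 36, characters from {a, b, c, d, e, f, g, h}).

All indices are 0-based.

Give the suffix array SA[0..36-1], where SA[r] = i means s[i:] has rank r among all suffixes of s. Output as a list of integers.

rank | idx | suffix
   0 |  26 | aaddeebcdd
   1 |  17 | aafcegcfgaaddeebcdd
   2 |   5 | acghdcccdeeeaafcegcfgaaddeebcdd
   3 |  27 | addeebcdd
   4 |  18 | afcegcfgaaddeebcdd
   5 |   3 | bcacghdcccdeeeaafcegcfgaaddeebcdd
   6 |  32 | bcdd
   7 |   4 | cacghdcccdeeeaafcegcfgaaddeebcdd
   8 |  10 | cccdeeeaafcegcfgaaddeebcdd
   9 |  11 | ccdeeeaafcegcfgaaddeebcdd
  10 |  33 | cdd
  11 |  12 | cdeeeaafcegcfgaaddeebcdd
  12 |  20 | cegcfgaaddeebcdd
  13 |  23 | cfgaaddeebcdd
  14 |   6 | cghdcccdeeeaafcegcfgaaddeebcdd
  15 |  35 | d
  16 |   9 | dcccdeeeaafcegcfgaaddeebcdd
  17 |  34 | dd
  18 |  28 | ddeebcdd
  19 |  29 | deebcdd
  20 |  13 | deeeaafcegcfgaaddeebcdd
  21 |  16 | eaafcegcfgaaddeebcdd
  22 |  31 | ebcdd
  23 |  15 | eeaafcegcfgaaddeebcdd
  24 |  30 | eebcdd
  25 |  14 | eeeaafcegcfgaaddeebcdd
  26 |  21 | egcfgaaddeebcdd
  27 |  19 | fcegcfgaaddeebcdd
  28 |  24 | fgaaddeebcdd
  29 |   0 | fghbcacghdcccdeeeaafcegcfgaaddeebcdd
  30 |  25 | gaaddeebcdd
  31 |  22 | gcfgaaddeebcdd
  32 |   1 | ghbcacghdcccdeeeaafcegcfgaaddeebcdd
  33 |   7 | ghdcccdeeeaafcegcfgaaddeebcdd
  34 |   2 | hbcacghdcccdeeeaafcegcfgaaddeebcdd
  35 |   8 | hdcccdeeeaafcegcfgaaddeebcdd

[26, 17, 5, 27, 18, 3, 32, 4, 10, 11, 33, 12, 20, 23, 6, 35, 9, 34, 28, 29, 13, 16, 31, 15, 30, 14, 21, 19, 24, 0, 25, 22, 1, 7, 2, 8]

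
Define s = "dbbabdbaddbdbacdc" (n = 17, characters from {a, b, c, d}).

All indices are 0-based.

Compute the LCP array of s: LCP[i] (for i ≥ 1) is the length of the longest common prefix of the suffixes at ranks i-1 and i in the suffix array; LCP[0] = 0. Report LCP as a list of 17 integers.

rank→(start, suffix):
  0 → (3, 'abdbaddbdbacdc')
  1 → (13, 'acdc')
  2 → (7, 'addbdbacdc')
  3 → (2, 'babdbaddbdbacdc')
  4 → (12, 'bacdc')
  5 → (6, 'baddbdbacdc')
  6 → (1, 'bbabdbaddbdbacdc')
  7 → (10, 'bdbacdc')
  8 → (4, 'bdbaddbdbacdc')
  9 → (16, 'c')
  10 → (14, 'cdc')
  11 → (11, 'dbacdc')
  12 → (5, 'dbaddbdbacdc')
  13 → (0, 'dbbabdbaddbdbacdc')
  14 → (9, 'dbdbacdc')
  15 → (15, 'dc')
  16 → (8, 'ddbdbacdc')

SA = [3, 13, 7, 2, 12, 6, 1, 10, 4, 16, 14, 11, 5, 0, 9, 15, 8]
[i] adj suffixes → lcp
  [1] 3/13 → 1 ('a')
  [2] 13/7 → 1 ('a')
  [3] 7/2 → 0 ('')
  [4] 2/12 → 2 ('ba')
  [5] 12/6 → 2 ('ba')
  [6] 6/1 → 1 ('b')
  [7] 1/10 → 1 ('b')
  [8] 10/4 → 4 ('bdba')
  [9] 4/16 → 0 ('')
  [10] 16/14 → 1 ('c')
  [11] 14/11 → 0 ('')
  [12] 11/5 → 3 ('dba')
  [13] 5/0 → 2 ('db')
  [14] 0/9 → 2 ('db')
  [15] 9/15 → 1 ('d')
  [16] 15/8 → 1 ('d')

[0, 1, 1, 0, 2, 2, 1, 1, 4, 0, 1, 0, 3, 2, 2, 1, 1]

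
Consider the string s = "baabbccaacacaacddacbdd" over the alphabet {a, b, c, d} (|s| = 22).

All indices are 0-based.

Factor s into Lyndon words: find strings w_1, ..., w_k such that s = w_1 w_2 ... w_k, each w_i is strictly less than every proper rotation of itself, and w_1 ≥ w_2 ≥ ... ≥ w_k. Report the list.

emit factor 1: 'b' (i=0, period=1)
emit factor 2: 'aabbccaacacaacddacbdd' (i=1, period=21)

["b", "aabbccaacacaacddacbdd"]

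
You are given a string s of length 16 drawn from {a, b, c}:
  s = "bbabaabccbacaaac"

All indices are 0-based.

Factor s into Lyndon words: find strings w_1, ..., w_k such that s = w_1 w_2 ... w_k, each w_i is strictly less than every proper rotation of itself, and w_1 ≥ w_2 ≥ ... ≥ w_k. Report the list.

emit factor 1: 'b' (i=0, period=1)
emit factor 2: 'b' (i=1, period=1)
emit factor 3: 'ab' (i=2, period=2)
emit factor 4: 'aabccbac' (i=4, period=8)
emit factor 5: 'aaac' (i=12, period=4)

["b", "b", "ab", "aabccbac", "aaac"]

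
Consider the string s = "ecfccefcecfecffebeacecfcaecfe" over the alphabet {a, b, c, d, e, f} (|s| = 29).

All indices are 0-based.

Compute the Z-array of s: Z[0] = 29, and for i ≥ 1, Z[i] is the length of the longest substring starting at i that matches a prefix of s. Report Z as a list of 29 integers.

Z[0]=29
i=1: outside box; Z[1]=0
i=2: outside box; Z[2]=0
i=3: outside box; Z[3]=0
i=4: outside box; Z[4]=0
i=5: outside box; Z[5]=1 grow→box=[5,6)
i=6: outside box; Z[6]=0
i=7: outside box; Z[7]=0
i=8: outside box; Z[8]=3 grow→box=[8,11)
i=9: min(r-i=2, Z[1]=0)=0; Z[9]=0
i=10: min(r-i=1, Z[2]=0)=0; Z[10]=0
i=11: outside box; Z[11]=3 grow→box=[11,14)
i=12: min(r-i=2, Z[1]=0)=0; Z[12]=0
i=13: min(r-i=1, Z[2]=0)=0; Z[13]=0
i=14: outside box; Z[14]=0
i=15: outside box; Z[15]=1 grow→box=[15,16)
i=16: outside box; Z[16]=0
i=17: outside box; Z[17]=1 grow→box=[17,18)
i=18: outside box; Z[18]=0
i=19: outside box; Z[19]=0
i=20: outside box; Z[20]=4 grow→box=[20,24)
i=21: min(r-i=3, Z[1]=0)=0; Z[21]=0
i=22: min(r-i=2, Z[2]=0)=0; Z[22]=0
i=23: min(r-i=1, Z[3]=0)=0; Z[23]=0
i=24: outside box; Z[24]=0
i=25: outside box; Z[25]=3 grow→box=[25,28)
i=26: min(r-i=2, Z[1]=0)=0; Z[26]=0
i=27: min(r-i=1, Z[2]=0)=0; Z[27]=0
i=28: outside box; Z[28]=1 grow→box=[28,29)

[29, 0, 0, 0, 0, 1, 0, 0, 3, 0, 0, 3, 0, 0, 0, 1, 0, 1, 0, 0, 4, 0, 0, 0, 0, 3, 0, 0, 1]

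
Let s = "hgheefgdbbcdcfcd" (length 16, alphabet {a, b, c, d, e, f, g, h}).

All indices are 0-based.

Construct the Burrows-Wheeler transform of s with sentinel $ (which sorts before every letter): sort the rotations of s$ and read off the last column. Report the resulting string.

ddbfbdcgchecefhg$

rank  rotation           last
    0  $hgheefgdbbcdcfcd  d
    1  bbcdcfcd$hgheefgd  d
    2  bcdcfcd$hgheefgdb  b
    3  cd$hgheefgdbbcdcf  f
    4  cdcfcd$hgheefgdbb  b
    5  cfcd$hgheefgdbbcd  d
    6  d$hgheefgdbbcdcfc  c
    7  dbbcdcfcd$hgheefg  g
    8  dcfcd$hgheefgdbbc  c
    9  eefgdbbcdcfcd$hgh  h
   10  efgdbbcdcfcd$hghe  e
   11  fcd$hgheefgdbbcdc  c
   12  fgdbbcdcfcd$hghee  e
   13  gdbbcdcfcd$hgheef  f
   14  gheefgdbbcdcfcd$h  h
   15  heefgdbbcdcfcd$hg  g
   16  hgheefgdbbcdcfcd$  $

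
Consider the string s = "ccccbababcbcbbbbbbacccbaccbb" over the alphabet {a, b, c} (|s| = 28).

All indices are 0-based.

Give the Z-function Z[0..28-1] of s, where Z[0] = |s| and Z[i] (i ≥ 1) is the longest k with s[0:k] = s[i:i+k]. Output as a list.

Z[0]=28
i=1: fresh scan; Z[1]=3 scan→box=[1,4)
i=2: min(r-i=2, Z[1]=3)=2; Z[2]=2
i=3: min(r-i=1, Z[2]=2)=1; Z[3]=1
i=4: fresh scan; Z[4]=0
i=5: fresh scan; Z[5]=0
i=6: fresh scan; Z[6]=0
i=7: fresh scan; Z[7]=0
i=8: fresh scan; Z[8]=0
i=9: fresh scan; Z[9]=1 scan→box=[9,10)
i=10: fresh scan; Z[10]=0
i=11: fresh scan; Z[11]=1 scan→box=[11,12)
i=12: fresh scan; Z[12]=0
i=13: fresh scan; Z[13]=0
i=14: fresh scan; Z[14]=0
i=15: fresh scan; Z[15]=0
i=16: fresh scan; Z[16]=0
i=17: fresh scan; Z[17]=0
i=18: fresh scan; Z[18]=0
i=19: fresh scan; Z[19]=3 scan→box=[19,22)
i=20: min(r-i=2, Z[1]=3)=2; Z[20]=2
i=21: min(r-i=1, Z[2]=2)=1; Z[21]=1
i=22: fresh scan; Z[22]=0
i=23: fresh scan; Z[23]=0
i=24: fresh scan; Z[24]=2 scan→box=[24,26)
i=25: min(r-i=1, Z[1]=3)=1; Z[25]=1
i=26: fresh scan; Z[26]=0
i=27: fresh scan; Z[27]=0

[28, 3, 2, 1, 0, 0, 0, 0, 0, 1, 0, 1, 0, 0, 0, 0, 0, 0, 0, 3, 2, 1, 0, 0, 2, 1, 0, 0]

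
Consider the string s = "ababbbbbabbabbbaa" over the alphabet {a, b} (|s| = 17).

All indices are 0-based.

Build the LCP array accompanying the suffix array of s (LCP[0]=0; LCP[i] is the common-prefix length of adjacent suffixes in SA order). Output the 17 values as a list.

sorted suffixes:
  #0 SA[0]=16  'a'
  #1 SA[1]=15  'aa'
  #2 SA[2]=0  'ababbbbbabbabbbaa'
  #3 SA[3]=8  'abbabbbaa'
  #4 SA[4]=11  'abbbaa'
  #5 SA[5]=2  'abbbbbabbabbbaa'
  #6 SA[6]=14  'baa'
  #7 SA[7]=7  'babbabbbaa'
  #8 SA[8]=10  'babbbaa'
  #9 SA[9]=1  'babbbbbabbabbbaa'
  #10 SA[10]=13  'bbaa'
  #11 SA[11]=6  'bbabbabbbaa'
  #12 SA[12]=9  'bbabbbaa'
  #13 SA[13]=12  'bbbaa'
  #14 SA[14]=5  'bbbabbabbbaa'
  #15 SA[15]=4  'bbbbabbabbbaa'
  #16 SA[16]=3  'bbbbbabbabbbaa'

SA = [16, 15, 0, 8, 11, 2, 14, 7, 10, 1, 13, 6, 9, 12, 5, 4, 3]
rank  pair      lcp
   1  s[16:],s[15:]  1  'a'
   2  s[15:],s[0:]  1  'a'
   3  s[0:],s[8:]  2  'ab'
   4  s[8:],s[11:]  3  'abb'
   5  s[11:],s[2:]  4  'abbb'
   6  s[2:],s[14:]  0  ''
   7  s[14:],s[7:]  2  'ba'
   8  s[7:],s[10:]  4  'babb'
   9  s[10:],s[1:]  5  'babbb'
  10  s[1:],s[13:]  1  'b'
  11  s[13:],s[6:]  3  'bba'
  12  s[6:],s[9:]  5  'bbabb'
  13  s[9:],s[12:]  2  'bb'
  14  s[12:],s[5:]  4  'bbba'
  15  s[5:],s[4:]  3  'bbb'
  16  s[4:],s[3:]  4  'bbbb'

[0, 1, 1, 2, 3, 4, 0, 2, 4, 5, 1, 3, 5, 2, 4, 3, 4]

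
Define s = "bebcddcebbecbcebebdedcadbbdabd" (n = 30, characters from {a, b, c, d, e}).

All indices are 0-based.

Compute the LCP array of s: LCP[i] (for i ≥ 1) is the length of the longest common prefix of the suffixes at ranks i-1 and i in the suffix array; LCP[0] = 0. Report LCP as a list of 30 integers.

rank | idx | suffix
   0 |  27 | abd
   1 |  22 | adbbdabd
   2 |  24 | bbdabd
   3 |   8 | bbecbcebebdedcadbbdabd
   4 |   2 | bcddcebbecbcebebdedcadbbdabd
   5 |  12 | bcebebdedcadbbdabd
   6 |  28 | bd
   7 |  25 | bdabd
   8 |  17 | bdedcadbbdabd
   9 |   0 | bebcddcebbecbcebebdedcadbbdabd
  10 |  15 | bebdedcadbbdabd
  11 |   9 | becbcebebdedcadbbdabd
  12 |  21 | cadbbdabd
  13 |  11 | cbcebebdedcadbbdabd
  14 |   3 | cddcebbecbcebebdedcadbbdabd
  15 |   6 | cebbecbcebebdedcadbbdabd
  16 |  13 | cebebdedcadbbdabd
  17 |  29 | d
  18 |  26 | dabd
  19 |  23 | dbbdabd
  20 |  20 | dcadbbdabd
  21 |   5 | dcebbecbcebebdedcadbbdabd
  22 |   4 | ddcebbecbcebebdedcadbbdabd
  23 |  18 | dedcadbbdabd
  24 |   7 | ebbecbcebebdedcadbbdabd
  25 |   1 | ebcddcebbecbcebebdedcadbbdabd
  26 |  16 | ebdedcadbbdabd
  27 |  14 | ebebdedcadbbdabd
  28 |  10 | ecbcebebdedcadbbdabd
  29 |  19 | edcadbbdabd

SA = [27, 22, 24, 8, 2, 12, 28, 25, 17, 0, 15, 9, 21, 11, 3, 6, 13, 29, 26, 23, 20, 5, 4, 18, 7, 1, 16, 14, 10, 19]
rank  pair      lcp
   1  s[27:],s[22:]  1  'a'
   2  s[22:],s[24:]  0  ''
   3  s[24:],s[8:]  2  'bb'
   4  s[8:],s[2:]  1  'b'
   5  s[2:],s[12:]  2  'bc'
   6  s[12:],s[28:]  1  'b'
   7  s[28:],s[25:]  2  'bd'
   8  s[25:],s[17:]  2  'bd'
   9  s[17:],s[0:]  1  'b'
  10  s[0:],s[15:]  3  'beb'
  11  s[15:],s[9:]  2  'be'
  12  s[9:],s[21:]  0  ''
  13  s[21:],s[11:]  1  'c'
  14  s[11:],s[3:]  1  'c'
  15  s[3:],s[6:]  1  'c'
  16  s[6:],s[13:]  3  'ceb'
  17  s[13:],s[29:]  0  ''
  18  s[29:],s[26:]  1  'd'
  19  s[26:],s[23:]  1  'd'
  20  s[23:],s[20:]  1  'd'
  21  s[20:],s[5:]  2  'dc'
  22  s[5:],s[4:]  1  'd'
  23  s[4:],s[18:]  1  'd'
  24  s[18:],s[7:]  0  ''
  25  s[7:],s[1:]  2  'eb'
  26  s[1:],s[16:]  2  'eb'
  27  s[16:],s[14:]  2  'eb'
  28  s[14:],s[10:]  1  'e'
  29  s[10:],s[19:]  1  'e'

[0, 1, 0, 2, 1, 2, 1, 2, 2, 1, 3, 2, 0, 1, 1, 1, 3, 0, 1, 1, 1, 2, 1, 1, 0, 2, 2, 2, 1, 1]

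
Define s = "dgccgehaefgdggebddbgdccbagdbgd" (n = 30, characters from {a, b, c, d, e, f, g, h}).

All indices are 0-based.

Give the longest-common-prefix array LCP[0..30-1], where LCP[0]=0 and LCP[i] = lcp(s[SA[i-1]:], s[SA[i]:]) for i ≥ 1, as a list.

rank | idx | suffix
   0 |   7 | aefgdggebddbgdccbagdbgd
   1 |  24 | agdbgd
   2 |  23 | bagdbgd
   3 |  15 | bddbgdccbagdbgd
   4 |  27 | bgd
   5 |  18 | bgdccbagdbgd
   6 |  22 | cbagdbgd
   7 |  21 | ccbagdbgd
   8 |   2 | ccgehaefgdggebddbgdccbagdbgd
   9 |   3 | cgehaefgdggebddbgdccbagdbgd
  10 |  29 | d
  11 |  26 | dbgd
  12 |  17 | dbgdccbagdbgd
  13 |  20 | dccbagdbgd
  14 |  16 | ddbgdccbagdbgd
  15 |   0 | dgccgehaefgdggebddbgdccbagdbgd
  16 |  11 | dggebddbgdccbagdbgd
  17 |  14 | ebddbgdccbagdbgd
  18 |   8 | efgdggebddbgdccbagdbgd
  19 |   5 | ehaefgdggebddbgdccbagdbgd
  20 |   9 | fgdggebddbgdccbagdbgd
  21 |   1 | gccgehaefgdggebddbgdccbagdbgd
  22 |  28 | gd
  23 |  25 | gdbgd
  24 |  19 | gdccbagdbgd
  25 |  10 | gdggebddbgdccbagdbgd
  26 |  13 | gebddbgdccbagdbgd
  27 |   4 | gehaefgdggebddbgdccbagdbgd
  28 |  12 | ggebddbgdccbagdbgd
  29 |   6 | haefgdggebddbgdccbagdbgd

SA = [7, 24, 23, 15, 27, 18, 22, 21, 2, 3, 29, 26, 17, 20, 16, 0, 11, 14, 8, 5, 9, 1, 28, 25, 19, 10, 13, 4, 12, 6]
[i] adj suffixes → lcp
  [1] 7/24 → 1 ('a')
  [2] 24/23 → 0 ('')
  [3] 23/15 → 1 ('b')
  [4] 15/27 → 1 ('b')
  [5] 27/18 → 3 ('bgd')
  [6] 18/22 → 0 ('')
  [7] 22/21 → 1 ('c')
  [8] 21/2 → 2 ('cc')
  [9] 2/3 → 1 ('c')
  [10] 3/29 → 0 ('')
  [11] 29/26 → 1 ('d')
  [12] 26/17 → 4 ('dbgd')
  [13] 17/20 → 1 ('d')
  [14] 20/16 → 1 ('d')
  [15] 16/0 → 1 ('d')
  [16] 0/11 → 2 ('dg')
  [17] 11/14 → 0 ('')
  [18] 14/8 → 1 ('e')
  [19] 8/5 → 1 ('e')
  [20] 5/9 → 0 ('')
  [21] 9/1 → 0 ('')
  [22] 1/28 → 1 ('g')
  [23] 28/25 → 2 ('gd')
  [24] 25/19 → 2 ('gd')
  [25] 19/10 → 2 ('gd')
  [26] 10/13 → 1 ('g')
  [27] 13/4 → 2 ('ge')
  [28] 4/12 → 1 ('g')
  [29] 12/6 → 0 ('')

[0, 1, 0, 1, 1, 3, 0, 1, 2, 1, 0, 1, 4, 1, 1, 1, 2, 0, 1, 1, 0, 0, 1, 2, 2, 2, 1, 2, 1, 0]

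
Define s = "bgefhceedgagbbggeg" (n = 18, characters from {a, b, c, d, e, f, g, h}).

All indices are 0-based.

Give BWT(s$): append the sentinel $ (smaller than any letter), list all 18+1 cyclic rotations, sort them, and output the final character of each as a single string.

ggg$bheecggeedabgbf

rank  rotation             last
    0  $bgefhceedgagbbggeg  g
    1  agbbggeg$bgefhceedg  g
    2  bbggeg$bgefhceedgag  g
    3  bgefhceedgagbbggeg$  $
    4  bggeg$bgefhceedgagb  b
    5  ceedgagbbggeg$bgefh  h
    6  dgagbbggeg$bgefhcee  e
    7  edgagbbggeg$bgefhce  e
    8  eedgagbbggeg$bgefhc  c
    9  efhceedgagbbggeg$bg  g
   10  eg$bgefhceedgagbbgg  g
   11  fhceedgagbbggeg$bge  e
   12  g$bgefhceedgagbbgge  e
   13  gagbbggeg$bgefhceed  d
   14  gbbggeg$bgefhceedga  a
   15  gefhceedgagbbggeg$b  b
   16  geg$bgefhceedgagbbg  g
   17  ggeg$bgefhceedgagbb  b
   18  hceedgagbbggeg$bgef  f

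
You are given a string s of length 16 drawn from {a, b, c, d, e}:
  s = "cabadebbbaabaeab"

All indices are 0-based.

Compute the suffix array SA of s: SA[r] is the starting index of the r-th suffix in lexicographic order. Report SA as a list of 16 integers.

[9, 14, 1, 10, 3, 12, 15, 8, 2, 11, 7, 6, 0, 4, 13, 5]

sorted suffixes:
  #0 SA[0]=9  'aabaeab'
  #1 SA[1]=14  'ab'
  #2 SA[2]=1  'abadebbbaabaeab'
  #3 SA[3]=10  'abaeab'
  #4 SA[4]=3  'adebbbaabaeab'
  #5 SA[5]=12  'aeab'
  #6 SA[6]=15  'b'
  #7 SA[7]=8  'baabaeab'
  #8 SA[8]=2  'badebbbaabaeab'
  #9 SA[9]=11  'baeab'
  #10 SA[10]=7  'bbaabaeab'
  #11 SA[11]=6  'bbbaabaeab'
  #12 SA[12]=0  'cabadebbbaabaeab'
  #13 SA[13]=4  'debbbaabaeab'
  #14 SA[14]=13  'eab'
  #15 SA[15]=5  'ebbbaabaeab'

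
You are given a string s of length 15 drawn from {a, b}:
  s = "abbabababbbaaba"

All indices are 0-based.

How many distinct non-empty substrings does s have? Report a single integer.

88

sorted suffixes:
  #0 SA[0]=14  'a'
  #1 SA[1]=11  'aaba'
  #2 SA[2]=12  'aba'
  #3 SA[3]=3  'abababbbaaba'
  #4 SA[4]=5  'ababbbaaba'
  #5 SA[5]=0  'abbabababbbaaba'
  #6 SA[6]=7  'abbbaaba'
  #7 SA[7]=13  'ba'
  #8 SA[8]=10  'baaba'
  #9 SA[9]=2  'babababbbaaba'
  #10 SA[10]=4  'bababbbaaba'
  #11 SA[11]=6  'babbbaaba'
  #12 SA[12]=9  'bbaaba'
  #13 SA[13]=1  'bbabababbbaaba'
  #14 SA[14]=8  'bbbaaba'

SA = [14, 11, 12, 3, 5, 0, 7, 13, 10, 2, 4, 6, 9, 1, 8]
i: (SA[i-1],SA[i]) lcp shared
  1: (14,11) 1 'a'
  2: (11,12) 1 'a'
  3: (12,3) 3 'aba'
  4: (3,5) 4 'abab'
  5: (5,0) 2 'ab'
  6: (0,7) 3 'abb'
  7: (7,13) 0 ''
  8: (13,10) 2 'ba'
  9: (10,2) 2 'ba'
  10: (2,4) 5 'babab'
  11: (4,6) 3 'bab'
  12: (6,9) 1 'b'
  13: (9,1) 3 'bba'
  14: (1,8) 2 'bb'

n(n+1)/2 = 15·16/2 = 120
Σ LCP = 0 + 1 + 1 + 3 + 4 + 2 + 3 + 0 + 2 + 2 + 5 + 3 + 1 + 3 + 2 = 32
distinct = 120 − 32 = 88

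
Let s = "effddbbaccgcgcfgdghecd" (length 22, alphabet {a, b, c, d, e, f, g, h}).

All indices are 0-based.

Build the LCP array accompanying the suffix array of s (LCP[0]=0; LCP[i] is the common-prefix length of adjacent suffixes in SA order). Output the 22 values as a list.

[0, 0, 1, 0, 1, 1, 1, 3, 0, 1, 1, 1, 0, 1, 0, 1, 1, 0, 2, 1, 1, 0]

sorted suffixes:
  #0 SA[0]=7  'accgcgcfgdghecd'
  #1 SA[1]=6  'baccgcgcfgdghecd'
  #2 SA[2]=5  'bbaccgcgcfgdghecd'
  #3 SA[3]=8  'ccgcgcfgdghecd'
  #4 SA[4]=20  'cd'
  #5 SA[5]=13  'cfgdghecd'
  #6 SA[6]=11  'cgcfgdghecd'
  #7 SA[7]=9  'cgcgcfgdghecd'
  #8 SA[8]=21  'd'
  #9 SA[9]=4  'dbbaccgcgcfgdghecd'
  #10 SA[10]=3  'ddbbaccgcgcfgdghecd'
  #11 SA[11]=16  'dghecd'
  #12 SA[12]=19  'ecd'
  #13 SA[13]=0  'effddbbaccgcgcfgdghecd'
  #14 SA[14]=2  'fddbbaccgcgcfgdghecd'
  #15 SA[15]=1  'ffddbbaccgcgcfgdghecd'
  #16 SA[16]=14  'fgdghecd'
  #17 SA[17]=12  'gcfgdghecd'
  #18 SA[18]=10  'gcgcfgdghecd'
  #19 SA[19]=15  'gdghecd'
  #20 SA[20]=17  'ghecd'
  #21 SA[21]=18  'hecd'

SA = [7, 6, 5, 8, 20, 13, 11, 9, 21, 4, 3, 16, 19, 0, 2, 1, 14, 12, 10, 15, 17, 18]
[i] adj suffixes → lcp
  [1] 7/6 → 0 ('')
  [2] 6/5 → 1 ('b')
  [3] 5/8 → 0 ('')
  [4] 8/20 → 1 ('c')
  [5] 20/13 → 1 ('c')
  [6] 13/11 → 1 ('c')
  [7] 11/9 → 3 ('cgc')
  [8] 9/21 → 0 ('')
  [9] 21/4 → 1 ('d')
  [10] 4/3 → 1 ('d')
  [11] 3/16 → 1 ('d')
  [12] 16/19 → 0 ('')
  [13] 19/0 → 1 ('e')
  [14] 0/2 → 0 ('')
  [15] 2/1 → 1 ('f')
  [16] 1/14 → 1 ('f')
  [17] 14/12 → 0 ('')
  [18] 12/10 → 2 ('gc')
  [19] 10/15 → 1 ('g')
  [20] 15/17 → 1 ('g')
  [21] 17/18 → 0 ('')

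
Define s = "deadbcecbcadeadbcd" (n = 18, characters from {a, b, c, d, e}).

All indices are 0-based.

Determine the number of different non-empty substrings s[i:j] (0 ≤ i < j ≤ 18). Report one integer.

rank→(start, suffix):
  0 → (13, 'adbcd')
  1 → (2, 'adbcecbcadeadbcd')
  2 → (10, 'adeadbcd')
  3 → (8, 'bcadeadbcd')
  4 → (15, 'bcd')
  5 → (4, 'bcecbcadeadbcd')
  6 → (9, 'cadeadbcd')
  7 → (7, 'cbcadeadbcd')
  8 → (16, 'cd')
  9 → (5, 'cecbcadeadbcd')
  10 → (17, 'd')
  11 → (14, 'dbcd')
  12 → (3, 'dbcecbcadeadbcd')
  13 → (11, 'deadbcd')
  14 → (0, 'deadbcecbcadeadbcd')
  15 → (12, 'eadbcd')
  16 → (1, 'eadbcecbcadeadbcd')
  17 → (6, 'ecbcadeadbcd')

SA = [13, 2, 10, 8, 15, 4, 9, 7, 16, 5, 17, 14, 3, 11, 0, 12, 1, 6]
i: (SA[i-1],SA[i]) lcp shared
  1: (13,2) 4 'adbc'
  2: (2,10) 2 'ad'
  3: (10,8) 0 ''
  4: (8,15) 2 'bc'
  5: (15,4) 2 'bc'
  6: (4,9) 0 ''
  7: (9,7) 1 'c'
  8: (7,16) 1 'c'
  9: (16,5) 1 'c'
  10: (5,17) 0 ''
  11: (17,14) 1 'd'
  12: (14,3) 3 'dbc'
  13: (3,11) 1 'd'
  14: (11,0) 6 'deadbc'
  15: (0,12) 0 ''
  16: (12,1) 5 'eadbc'
  17: (1,6) 1 'e'

n(n+1)/2 = 18·19/2 = 171
Σ LCP = 0 + 4 + 2 + 0 + 2 + 2 + 0 + 1 + 1 + 1 + 0 + 1 + 3 + 1 + 6 + 0 + 5 + 1 = 30
distinct = 171 − 30 = 141

141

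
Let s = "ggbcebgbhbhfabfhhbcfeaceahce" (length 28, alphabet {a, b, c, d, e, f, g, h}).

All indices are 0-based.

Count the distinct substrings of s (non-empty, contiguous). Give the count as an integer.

378

rank | idx | suffix
   0 |  12 | abfhhbcfeaceahce
   1 |  21 | aceahce
   2 |  24 | ahce
   3 |   2 | bcebgbhbhfabfhhbcfeaceahce
   4 |  17 | bcfeaceahce
   5 |  13 | bfhhbcfeaceahce
   6 |   5 | bgbhbhfabfhhbcfeaceahce
   7 |   7 | bhbhfabfhhbcfeaceahce
   8 |   9 | bhfabfhhbcfeaceahce
   9 |  26 | ce
  10 |  22 | ceahce
  11 |   3 | cebgbhbhfabfhhbcfeaceahce
  12 |  18 | cfeaceahce
  13 |  27 | e
  14 |  20 | eaceahce
  15 |  23 | eahce
  16 |   4 | ebgbhbhfabfhhbcfeaceahce
  17 |  11 | fabfhhbcfeaceahce
  18 |  19 | feaceahce
  19 |  14 | fhhbcfeaceahce
  20 |   1 | gbcebgbhbhfabfhhbcfeaceahce
  21 |   6 | gbhbhfabfhhbcfeaceahce
  22 |   0 | ggbcebgbhbhfabfhhbcfeaceahce
  23 |  16 | hbcfeaceahce
  24 |   8 | hbhfabfhhbcfeaceahce
  25 |  25 | hce
  26 |  10 | hfabfhhbcfeaceahce
  27 |  15 | hhbcfeaceahce

SA = [12, 21, 24, 2, 17, 13, 5, 7, 9, 26, 22, 3, 18, 27, 20, 23, 4, 11, 19, 14, 1, 6, 0, 16, 8, 25, 10, 15]
rank  pair      lcp
   1  s[12:],s[21:]  1  'a'
   2  s[21:],s[24:]  1  'a'
   3  s[24:],s[2:]  0  ''
   4  s[2:],s[17:]  2  'bc'
   5  s[17:],s[13:]  1  'b'
   6  s[13:],s[5:]  1  'b'
   7  s[5:],s[7:]  1  'b'
   8  s[7:],s[9:]  2  'bh'
   9  s[9:],s[26:]  0  ''
  10  s[26:],s[22:]  2  'ce'
  11  s[22:],s[3:]  2  'ce'
  12  s[3:],s[18:]  1  'c'
  13  s[18:],s[27:]  0  ''
  14  s[27:],s[20:]  1  'e'
  15  s[20:],s[23:]  2  'ea'
  16  s[23:],s[4:]  1  'e'
  17  s[4:],s[11:]  0  ''
  18  s[11:],s[19:]  1  'f'
  19  s[19:],s[14:]  1  'f'
  20  s[14:],s[1:]  0  ''
  21  s[1:],s[6:]  2  'gb'
  22  s[6:],s[0:]  1  'g'
  23  s[0:],s[16:]  0  ''
  24  s[16:],s[8:]  2  'hb'
  25  s[8:],s[25:]  1  'h'
  26  s[25:],s[10:]  1  'h'
  27  s[10:],s[15:]  1  'h'

n(n+1)/2 = 28·29/2 = 406
Σ LCP = 0 + 1 + 1 + 0 + 2 + 1 + 1 + 1 + 2 + 0 + 2 + 2 + 1 + 0 + 1 + 2 + 1 + 0 + 1 + 1 + 0 + 2 + 1 + 0 + 2 + 1 + 1 + 1 = 28
distinct = 406 − 28 = 378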